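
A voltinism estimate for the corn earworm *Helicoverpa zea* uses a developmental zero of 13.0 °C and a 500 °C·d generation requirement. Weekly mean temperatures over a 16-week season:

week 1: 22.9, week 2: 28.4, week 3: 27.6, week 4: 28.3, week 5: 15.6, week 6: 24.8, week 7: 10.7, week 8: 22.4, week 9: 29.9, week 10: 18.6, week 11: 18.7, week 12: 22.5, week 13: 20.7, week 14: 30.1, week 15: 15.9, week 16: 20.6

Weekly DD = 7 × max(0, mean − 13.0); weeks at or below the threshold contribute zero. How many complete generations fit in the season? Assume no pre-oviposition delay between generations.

2 generations

Weekly DD (7 × max(0, T̄ − 13.0)): 69.3, 107.8, 102.2, 107.1, 18.2, 82.6, 0.0, 65.8, 118.3, 39.2, 39.9, 66.5, 53.9, 119.7, 20.3, 53.2.
Season total = 1064.0 DD.
Complete generations = ⌊1064.0 / 500⌋ = 2.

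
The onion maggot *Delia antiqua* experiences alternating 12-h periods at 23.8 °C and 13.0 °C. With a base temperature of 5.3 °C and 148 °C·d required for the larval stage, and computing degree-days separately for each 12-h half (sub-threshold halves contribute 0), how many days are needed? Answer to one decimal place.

Day half: max(0, 23.8 − 5.3) × 0.5 = 18.5 × 0.5 = 9.25 DD.
Night half: max(0, 13.0 − 5.3) × 0.5 = 7.7 × 0.5 = 3.85 DD.
Per 24 h: 13.10 DD/day.
Duration = 148 / 13.10 = 11.298 ≈ 11.3 days.

11.3 days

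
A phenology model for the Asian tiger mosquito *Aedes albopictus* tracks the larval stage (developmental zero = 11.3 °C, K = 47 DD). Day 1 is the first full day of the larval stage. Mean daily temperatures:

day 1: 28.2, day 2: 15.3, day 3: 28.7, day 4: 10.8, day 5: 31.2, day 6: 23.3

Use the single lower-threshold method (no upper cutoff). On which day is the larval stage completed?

Daily DD above 11.3 °C: 16.9, 4.0, 17.4, 0.0, 19.9, 12.0.
Cumulative: 16.9, 20.9, 38.3, 38.3, 58.2, 70.2.
The total first reaches 47 DD on day 5.

day 5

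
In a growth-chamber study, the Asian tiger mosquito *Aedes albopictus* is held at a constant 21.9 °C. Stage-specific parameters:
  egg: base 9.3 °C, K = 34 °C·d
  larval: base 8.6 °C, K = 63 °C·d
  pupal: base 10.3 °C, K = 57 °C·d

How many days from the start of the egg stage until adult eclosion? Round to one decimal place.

egg: 34 / (21.9 − 9.3) = 34 / 12.6 = 2.698 d.
larval: 63 / (21.9 − 8.6) = 63 / 13.3 = 4.737 d.
pupal: 57 / (21.9 − 10.3) = 57 / 11.6 = 4.914 d.
Sum = 12.349 ≈ 12.3 days.

12.3 days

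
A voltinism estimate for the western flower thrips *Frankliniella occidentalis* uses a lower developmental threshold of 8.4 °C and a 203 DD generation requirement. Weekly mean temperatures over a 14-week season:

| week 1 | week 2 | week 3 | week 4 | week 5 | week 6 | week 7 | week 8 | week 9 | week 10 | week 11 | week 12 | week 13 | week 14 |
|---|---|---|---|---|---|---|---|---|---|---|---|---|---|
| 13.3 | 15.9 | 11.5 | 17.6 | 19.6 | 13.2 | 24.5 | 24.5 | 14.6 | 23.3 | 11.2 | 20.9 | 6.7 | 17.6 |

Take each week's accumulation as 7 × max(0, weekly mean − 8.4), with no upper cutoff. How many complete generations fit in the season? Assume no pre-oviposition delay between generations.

4 generations

Weekly DD (7 × max(0, T̄ − 8.4)): 34.3, 52.5, 21.7, 64.4, 78.4, 33.6, 112.7, 112.7, 43.4, 104.3, 19.6, 87.5, 0.0, 64.4.
Season total = 829.5 DD.
Complete generations = ⌊829.5 / 203⌋ = 4.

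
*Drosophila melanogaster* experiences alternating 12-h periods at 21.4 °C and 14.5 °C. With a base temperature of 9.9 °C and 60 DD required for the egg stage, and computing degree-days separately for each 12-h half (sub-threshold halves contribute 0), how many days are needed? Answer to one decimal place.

Day half: max(0, 21.4 − 9.9) × 0.5 = 11.5 × 0.5 = 5.75 DD.
Night half: max(0, 14.5 − 9.9) × 0.5 = 4.6 × 0.5 = 2.30 DD.
Per 24 h: 8.05 DD/day.
Duration = 60 / 8.05 = 7.453 ≈ 7.5 days.

7.5 days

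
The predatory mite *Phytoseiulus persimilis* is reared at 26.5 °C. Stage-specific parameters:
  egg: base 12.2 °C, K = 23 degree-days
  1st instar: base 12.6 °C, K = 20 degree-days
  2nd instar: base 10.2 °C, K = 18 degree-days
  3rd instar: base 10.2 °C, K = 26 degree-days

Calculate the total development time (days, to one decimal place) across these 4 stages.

egg: 23 / (26.5 − 12.2) = 23 / 14.3 = 1.608 d.
1st instar: 20 / (26.5 − 12.6) = 20 / 13.9 = 1.439 d.
2nd instar: 18 / (26.5 − 10.2) = 18 / 16.3 = 1.104 d.
3rd instar: 26 / (26.5 − 10.2) = 26 / 16.3 = 1.595 d.
Sum = 5.747 ≈ 5.7 days.

5.7 days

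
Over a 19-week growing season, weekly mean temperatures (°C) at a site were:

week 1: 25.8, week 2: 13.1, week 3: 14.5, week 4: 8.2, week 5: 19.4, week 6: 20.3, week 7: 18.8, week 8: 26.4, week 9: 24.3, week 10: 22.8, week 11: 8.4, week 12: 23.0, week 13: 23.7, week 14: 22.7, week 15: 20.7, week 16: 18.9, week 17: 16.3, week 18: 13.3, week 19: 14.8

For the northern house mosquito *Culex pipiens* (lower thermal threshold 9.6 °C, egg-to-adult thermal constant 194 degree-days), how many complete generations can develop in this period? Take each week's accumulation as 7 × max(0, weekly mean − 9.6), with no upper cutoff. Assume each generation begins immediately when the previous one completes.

6 generations

Weekly DD (7 × max(0, T̄ − 9.6)): 113.4, 24.5, 34.3, 0.0, 68.6, 74.9, 64.4, 117.6, 102.9, 92.4, 0.0, 93.8, 98.7, 91.7, 77.7, 65.1, 46.9, 25.9, 36.4.
Season total = 1229.2 DD.
Complete generations = ⌊1229.2 / 194⌋ = 6.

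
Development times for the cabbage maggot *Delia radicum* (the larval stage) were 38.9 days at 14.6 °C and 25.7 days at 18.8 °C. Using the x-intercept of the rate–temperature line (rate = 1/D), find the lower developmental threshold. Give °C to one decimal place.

Linear rate model ⇒ the product D·(T − T_b) is constant across temperatures.
38.9·(14.6 − T_b) = 25.7·(18.8 − T_b)
T_b = (38.9·14.6 − 25.7·18.8) / (38.9 − 25.7) = 84.78 / 13.2 = 6.423 °C ≈ 6.4 °C.

6.4 °C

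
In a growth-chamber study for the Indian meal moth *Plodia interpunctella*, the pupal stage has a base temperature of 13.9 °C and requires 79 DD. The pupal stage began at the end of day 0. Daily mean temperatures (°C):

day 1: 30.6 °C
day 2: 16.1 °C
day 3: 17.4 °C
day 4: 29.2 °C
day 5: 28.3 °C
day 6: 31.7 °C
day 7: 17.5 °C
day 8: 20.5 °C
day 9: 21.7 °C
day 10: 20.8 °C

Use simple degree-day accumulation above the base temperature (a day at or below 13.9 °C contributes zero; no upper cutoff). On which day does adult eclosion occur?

Daily DD above 13.9 °C: 16.7, 2.2, 3.5, 15.3, 14.4, 17.8, 3.6, 6.6, 7.8, 6.9.
Cumulative: 16.7, 18.9, 22.4, 37.7, 52.1, 69.9, 73.5, 80.1, 87.9, 94.8.
The total first reaches 79 DD on day 8.

day 8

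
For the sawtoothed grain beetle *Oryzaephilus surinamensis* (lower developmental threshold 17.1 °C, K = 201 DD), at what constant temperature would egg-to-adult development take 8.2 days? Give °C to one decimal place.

41.6 °C

Required daily accumulation = 201 / 8.2 = 24.512 DD/day.
T = T_base + 24.512 = 17.1 + 24.512 = 41.612 ≈ 41.6 °C.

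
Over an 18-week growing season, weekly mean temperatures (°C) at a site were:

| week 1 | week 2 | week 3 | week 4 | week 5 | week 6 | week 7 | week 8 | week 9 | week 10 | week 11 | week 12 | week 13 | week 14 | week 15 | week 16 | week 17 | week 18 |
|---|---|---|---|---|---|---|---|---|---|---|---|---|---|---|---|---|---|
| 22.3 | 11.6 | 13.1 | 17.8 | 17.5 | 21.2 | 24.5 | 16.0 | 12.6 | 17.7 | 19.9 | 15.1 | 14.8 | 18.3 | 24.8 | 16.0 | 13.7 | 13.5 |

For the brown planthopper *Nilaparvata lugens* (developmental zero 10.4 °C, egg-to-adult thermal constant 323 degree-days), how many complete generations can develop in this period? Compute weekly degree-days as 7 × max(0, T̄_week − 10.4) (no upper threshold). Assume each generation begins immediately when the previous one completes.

Weekly DD (7 × max(0, T̄ − 10.4)): 83.3, 8.4, 18.9, 51.8, 49.7, 75.6, 98.7, 39.2, 15.4, 51.1, 66.5, 32.9, 30.8, 55.3, 100.8, 39.2, 23.1, 21.7.
Season total = 862.4 DD.
Complete generations = ⌊862.4 / 323⌋ = 2.

2 generations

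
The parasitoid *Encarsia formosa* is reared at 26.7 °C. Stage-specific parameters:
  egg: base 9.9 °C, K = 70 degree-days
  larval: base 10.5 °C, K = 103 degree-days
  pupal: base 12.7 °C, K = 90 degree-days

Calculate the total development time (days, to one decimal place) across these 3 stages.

17.0 days

egg: 70 / (26.7 − 9.9) = 70 / 16.8 = 4.167 d.
larval: 103 / (26.7 − 10.5) = 103 / 16.2 = 6.358 d.
pupal: 90 / (26.7 − 12.7) = 90 / 14.0 = 6.429 d.
Sum = 16.953 ≈ 17.0 days.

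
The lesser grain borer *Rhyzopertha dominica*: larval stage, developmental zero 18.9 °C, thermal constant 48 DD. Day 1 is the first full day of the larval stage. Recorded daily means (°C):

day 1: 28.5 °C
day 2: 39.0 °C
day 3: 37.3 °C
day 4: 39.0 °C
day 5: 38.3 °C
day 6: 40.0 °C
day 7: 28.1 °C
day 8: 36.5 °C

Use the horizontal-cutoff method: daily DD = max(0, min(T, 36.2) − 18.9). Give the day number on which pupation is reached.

day 4

Daily DD above 18.9 °C (capped at 17.3): 9.6, 17.3, 17.3, 17.3, 17.3, 17.3, 9.2, 17.3.
Cumulative: 9.6, 26.9, 44.2, 61.5, 78.8, 96.1, 105.3, 122.6.
The total first reaches 48 DD on day 4.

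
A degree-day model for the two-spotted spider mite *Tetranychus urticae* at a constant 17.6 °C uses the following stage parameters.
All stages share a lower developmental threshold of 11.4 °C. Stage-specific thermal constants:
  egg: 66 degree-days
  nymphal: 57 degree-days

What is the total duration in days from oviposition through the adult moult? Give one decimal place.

Daily accumulation at 17.6 °C = 17.6 − 11.4 = 6.2 DD/day.
Total K = 66 + 57 = 123 DD.
Total duration = 123 / 6.2 = 19.839 ≈ 19.8 days.

19.8 days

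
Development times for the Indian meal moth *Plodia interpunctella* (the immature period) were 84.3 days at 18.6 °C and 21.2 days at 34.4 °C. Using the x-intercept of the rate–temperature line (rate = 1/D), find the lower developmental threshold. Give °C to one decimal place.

13.3 °C

Under the model K = D·(T − T_b), so D₁·(T₁ − T_b) = D₂·(T₂ − T_b).
84.3·(18.6 − T_b) = 21.2·(34.4 − T_b)
T_b = (84.3·18.6 − 21.2·34.4) / (84.3 − 21.2) = 838.70 / 63.1 = 13.292 °C ≈ 13.3 °C.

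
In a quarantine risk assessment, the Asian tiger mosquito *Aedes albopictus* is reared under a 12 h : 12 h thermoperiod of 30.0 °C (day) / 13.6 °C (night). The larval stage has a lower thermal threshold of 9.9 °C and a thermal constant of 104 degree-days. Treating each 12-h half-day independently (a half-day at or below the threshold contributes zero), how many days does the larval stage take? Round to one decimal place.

Day half: max(0, 30.0 − 9.9) × 0.5 = 20.1 × 0.5 = 10.05 DD.
Night half: max(0, 13.6 − 9.9) × 0.5 = 3.7 × 0.5 = 1.85 DD.
Per 24 h: 11.90 DD/day.
Duration = 104 / 11.90 = 8.739 ≈ 8.7 days.

8.7 days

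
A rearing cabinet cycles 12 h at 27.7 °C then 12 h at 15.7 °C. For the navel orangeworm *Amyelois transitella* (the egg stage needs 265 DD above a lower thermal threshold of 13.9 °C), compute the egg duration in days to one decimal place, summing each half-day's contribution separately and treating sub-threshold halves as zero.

34.0 days

Day half: max(0, 27.7 − 13.9) × 0.5 = 13.8 × 0.5 = 6.90 DD.
Night half: max(0, 15.7 − 13.9) × 0.5 = 1.8 × 0.5 = 0.90 DD.
Per 24 h: 7.80 DD/day.
Duration = 265 / 7.80 = 33.974 ≈ 34.0 days.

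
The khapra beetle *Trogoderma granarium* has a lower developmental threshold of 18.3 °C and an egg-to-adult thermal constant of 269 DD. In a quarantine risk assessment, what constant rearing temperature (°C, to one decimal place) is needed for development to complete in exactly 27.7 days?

28.0 °C

Required daily accumulation = 269 / 27.7 = 9.711 DD/day.
T = T_base + 9.711 = 18.3 + 9.711 = 28.011 ≈ 28.0 °C.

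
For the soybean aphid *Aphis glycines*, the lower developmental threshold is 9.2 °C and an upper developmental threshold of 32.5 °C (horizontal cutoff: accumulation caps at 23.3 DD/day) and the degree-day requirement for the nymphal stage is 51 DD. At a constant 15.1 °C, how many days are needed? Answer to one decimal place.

Daily accumulation = 15.1 − 9.2 = 5.9 DD/day.
Duration = 51 / 5.9 = 8.644 ≈ 8.6 days.

8.6 days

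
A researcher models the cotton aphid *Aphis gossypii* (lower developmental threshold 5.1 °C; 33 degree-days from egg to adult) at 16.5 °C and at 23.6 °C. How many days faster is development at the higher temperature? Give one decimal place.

1.1 days

At 16.5 °C: 33 / (16.5 − 5.1) = 33 / 11.4 = 2.895 d.
At 23.6 °C: 33 / (23.6 − 5.1) = 33 / 18.5 = 1.784 d.
Difference = |2.895 − 1.784| = 1.111 ≈ 1.1 days.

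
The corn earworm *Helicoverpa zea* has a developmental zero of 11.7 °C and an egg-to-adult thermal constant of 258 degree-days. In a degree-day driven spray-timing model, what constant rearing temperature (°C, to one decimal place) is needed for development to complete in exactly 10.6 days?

Required daily accumulation = 258 / 10.6 = 24.340 DD/day.
T = T_base + 24.340 = 11.7 + 24.340 = 36.040 ≈ 36.0 °C.

36.0 °C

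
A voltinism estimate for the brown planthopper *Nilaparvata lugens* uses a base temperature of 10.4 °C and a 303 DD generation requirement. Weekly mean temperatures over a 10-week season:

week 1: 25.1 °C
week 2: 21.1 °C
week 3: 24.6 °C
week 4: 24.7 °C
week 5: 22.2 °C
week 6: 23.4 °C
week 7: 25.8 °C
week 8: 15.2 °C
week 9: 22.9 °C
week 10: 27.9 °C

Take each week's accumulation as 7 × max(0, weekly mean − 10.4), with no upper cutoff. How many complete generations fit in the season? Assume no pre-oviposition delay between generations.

2 generations

Weekly DD (7 × max(0, T̄ − 10.4)): 102.9, 74.9, 99.4, 100.1, 82.6, 91.0, 107.8, 33.6, 87.5, 122.5.
Season total = 902.3 DD.
Complete generations = ⌊902.3 / 303⌋ = 2.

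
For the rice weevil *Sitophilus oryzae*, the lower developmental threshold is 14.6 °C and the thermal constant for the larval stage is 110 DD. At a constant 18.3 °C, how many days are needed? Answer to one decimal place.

29.7 days

Daily accumulation = 18.3 − 14.6 = 3.7 DD/day.
Duration = 110 / 3.7 = 29.730 ≈ 29.7 days.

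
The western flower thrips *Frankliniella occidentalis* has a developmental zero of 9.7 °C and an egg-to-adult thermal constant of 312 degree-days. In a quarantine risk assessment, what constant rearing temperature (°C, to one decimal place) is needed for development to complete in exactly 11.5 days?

Required daily accumulation = 312 / 11.5 = 27.130 DD/day.
T = T_base + 27.130 = 9.7 + 27.130 = 36.830 ≈ 36.8 °C.

36.8 °C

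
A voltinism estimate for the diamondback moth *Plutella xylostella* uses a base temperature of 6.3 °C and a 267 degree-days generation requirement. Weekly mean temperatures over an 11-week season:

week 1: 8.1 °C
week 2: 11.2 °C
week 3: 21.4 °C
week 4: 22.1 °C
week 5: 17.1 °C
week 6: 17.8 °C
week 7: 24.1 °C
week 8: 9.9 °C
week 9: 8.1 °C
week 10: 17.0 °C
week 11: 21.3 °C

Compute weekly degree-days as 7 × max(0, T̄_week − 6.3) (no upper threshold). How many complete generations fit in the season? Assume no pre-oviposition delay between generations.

Weekly DD (7 × max(0, T̄ − 6.3)): 12.6, 34.3, 105.7, 110.6, 75.6, 80.5, 124.6, 25.2, 12.6, 74.9, 105.0.
Season total = 761.6 DD.
Complete generations = ⌊761.6 / 267⌋ = 2.

2 generations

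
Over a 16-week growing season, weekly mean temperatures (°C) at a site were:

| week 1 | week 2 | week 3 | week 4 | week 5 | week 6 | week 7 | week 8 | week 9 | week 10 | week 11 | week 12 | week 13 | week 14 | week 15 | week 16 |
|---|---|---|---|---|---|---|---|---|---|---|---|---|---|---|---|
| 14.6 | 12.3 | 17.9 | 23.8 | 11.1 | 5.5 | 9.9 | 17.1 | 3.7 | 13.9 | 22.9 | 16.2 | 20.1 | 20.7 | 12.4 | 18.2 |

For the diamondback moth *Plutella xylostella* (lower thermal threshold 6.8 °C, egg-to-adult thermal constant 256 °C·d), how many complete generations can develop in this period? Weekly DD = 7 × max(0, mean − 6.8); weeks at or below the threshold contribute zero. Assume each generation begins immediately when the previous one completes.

Weekly DD (7 × max(0, T̄ − 6.8)): 54.6, 38.5, 77.7, 119.0, 30.1, 0.0, 21.7, 72.1, 0.0, 49.7, 112.7, 65.8, 93.1, 97.3, 39.2, 79.8.
Season total = 951.3 DD.
Complete generations = ⌊951.3 / 256⌋ = 3.

3 generations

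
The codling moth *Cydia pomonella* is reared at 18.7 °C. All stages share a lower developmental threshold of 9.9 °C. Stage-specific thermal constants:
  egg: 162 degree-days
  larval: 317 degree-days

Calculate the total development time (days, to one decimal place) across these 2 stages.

Daily accumulation at 18.7 °C = 18.7 − 9.9 = 8.8 DD/day.
Total K = 162 + 317 = 479 DD.
Total duration = 479 / 8.8 = 54.432 ≈ 54.4 days.

54.4 days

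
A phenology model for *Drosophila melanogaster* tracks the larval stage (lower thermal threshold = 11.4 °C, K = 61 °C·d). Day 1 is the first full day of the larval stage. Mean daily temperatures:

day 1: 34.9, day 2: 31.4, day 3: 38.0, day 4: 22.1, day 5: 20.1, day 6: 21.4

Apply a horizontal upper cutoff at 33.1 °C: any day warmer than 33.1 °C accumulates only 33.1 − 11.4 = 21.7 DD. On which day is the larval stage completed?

day 3

Daily DD above 11.4 °C (capped at 21.7): 21.7, 20.0, 21.7, 10.7, 8.7, 10.0.
Cumulative: 21.7, 41.7, 63.4, 74.1, 82.8, 92.8.
The total first reaches 61 DD on day 3.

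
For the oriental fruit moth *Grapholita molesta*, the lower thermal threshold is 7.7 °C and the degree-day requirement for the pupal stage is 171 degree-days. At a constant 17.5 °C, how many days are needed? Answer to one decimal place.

17.4 days

Daily accumulation = 17.5 − 7.7 = 9.8 DD/day.
Duration = 171 / 9.8 = 17.449 ≈ 17.4 days.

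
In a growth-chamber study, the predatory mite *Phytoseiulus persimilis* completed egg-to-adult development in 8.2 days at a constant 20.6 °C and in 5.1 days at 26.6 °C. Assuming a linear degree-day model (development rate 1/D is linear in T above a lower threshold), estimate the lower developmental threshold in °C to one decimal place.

10.7 °C

Equal thermal constants: D₁(T₁ − T_b) = D₂(T₂ − T_b).
8.2·(20.6 − T_b) = 5.1·(26.6 − T_b)
T_b = (8.2·20.6 − 5.1·26.6) / (8.2 − 5.1) = 33.26 / 3.1 = 10.729 °C ≈ 10.7 °C.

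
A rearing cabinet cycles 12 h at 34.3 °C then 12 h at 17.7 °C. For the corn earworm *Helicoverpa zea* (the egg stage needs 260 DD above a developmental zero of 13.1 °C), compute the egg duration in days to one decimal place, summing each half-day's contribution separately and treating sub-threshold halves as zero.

Day half: max(0, 34.3 − 13.1) × 0.5 = 21.2 × 0.5 = 10.60 DD.
Night half: max(0, 17.7 − 13.1) × 0.5 = 4.6 × 0.5 = 2.30 DD.
Per 24 h: 12.90 DD/day.
Duration = 260 / 12.90 = 20.155 ≈ 20.2 days.

20.2 days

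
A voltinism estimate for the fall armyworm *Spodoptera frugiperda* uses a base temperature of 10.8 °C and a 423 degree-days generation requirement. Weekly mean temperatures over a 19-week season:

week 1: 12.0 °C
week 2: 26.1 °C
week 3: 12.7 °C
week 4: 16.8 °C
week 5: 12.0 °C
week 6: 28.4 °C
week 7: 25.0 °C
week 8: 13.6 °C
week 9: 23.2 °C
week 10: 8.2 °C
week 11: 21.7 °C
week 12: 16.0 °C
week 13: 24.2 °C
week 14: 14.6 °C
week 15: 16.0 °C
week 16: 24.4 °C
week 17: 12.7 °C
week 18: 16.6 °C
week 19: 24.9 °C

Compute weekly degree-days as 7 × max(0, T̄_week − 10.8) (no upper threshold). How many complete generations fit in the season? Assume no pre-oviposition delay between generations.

Weekly DD (7 × max(0, T̄ − 10.8)): 8.4, 107.1, 13.3, 42.0, 8.4, 123.2, 99.4, 19.6, 86.8, 0.0, 76.3, 36.4, 93.8, 26.6, 36.4, 95.2, 13.3, 40.6, 98.7.
Season total = 1025.5 DD.
Complete generations = ⌊1025.5 / 423⌋ = 2.

2 generations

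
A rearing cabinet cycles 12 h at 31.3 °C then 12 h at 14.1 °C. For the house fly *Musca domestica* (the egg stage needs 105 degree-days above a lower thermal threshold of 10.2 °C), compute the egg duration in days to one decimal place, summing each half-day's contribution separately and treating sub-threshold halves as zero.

Day half: max(0, 31.3 − 10.2) × 0.5 = 21.1 × 0.5 = 10.55 DD.
Night half: max(0, 14.1 − 10.2) × 0.5 = 3.9 × 0.5 = 1.95 DD.
Per 24 h: 12.50 DD/day.
Duration = 105 / 12.50 = 8.400 ≈ 8.4 days.

8.4 days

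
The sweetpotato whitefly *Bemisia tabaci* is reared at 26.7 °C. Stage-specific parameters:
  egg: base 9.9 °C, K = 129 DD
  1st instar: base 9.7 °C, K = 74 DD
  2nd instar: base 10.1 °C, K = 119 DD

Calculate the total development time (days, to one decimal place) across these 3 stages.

egg: 129 / (26.7 − 9.9) = 129 / 16.8 = 7.679 d.
1st instar: 74 / (26.7 − 9.7) = 74 / 17.0 = 4.353 d.
2nd instar: 119 / (26.7 − 10.1) = 119 / 16.6 = 7.169 d.
Sum = 19.200 ≈ 19.2 days.

19.2 days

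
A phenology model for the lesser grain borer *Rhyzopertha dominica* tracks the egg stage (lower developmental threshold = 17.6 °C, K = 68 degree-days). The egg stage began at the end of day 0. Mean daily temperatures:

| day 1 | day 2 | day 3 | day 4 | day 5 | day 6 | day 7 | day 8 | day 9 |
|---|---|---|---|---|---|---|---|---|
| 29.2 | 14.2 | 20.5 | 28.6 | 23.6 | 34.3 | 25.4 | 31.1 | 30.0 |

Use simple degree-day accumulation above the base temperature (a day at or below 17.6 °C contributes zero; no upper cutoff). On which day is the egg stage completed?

day 8

Daily DD above 17.6 °C: 11.6, 0.0, 2.9, 11.0, 6.0, 16.7, 7.8, 13.5, 12.4.
Cumulative: 11.6, 11.6, 14.5, 25.5, 31.5, 48.2, 56.0, 69.5, 81.9.
The total first reaches 68 DD on day 8.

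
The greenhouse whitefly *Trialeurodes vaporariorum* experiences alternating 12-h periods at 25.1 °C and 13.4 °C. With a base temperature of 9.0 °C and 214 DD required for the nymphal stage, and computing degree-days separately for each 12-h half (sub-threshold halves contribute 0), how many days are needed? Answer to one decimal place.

Day half: max(0, 25.1 − 9.0) × 0.5 = 16.1 × 0.5 = 8.05 DD.
Night half: max(0, 13.4 − 9.0) × 0.5 = 4.4 × 0.5 = 2.20 DD.
Per 24 h: 10.25 DD/day.
Duration = 214 / 10.25 = 20.878 ≈ 20.9 days.

20.9 days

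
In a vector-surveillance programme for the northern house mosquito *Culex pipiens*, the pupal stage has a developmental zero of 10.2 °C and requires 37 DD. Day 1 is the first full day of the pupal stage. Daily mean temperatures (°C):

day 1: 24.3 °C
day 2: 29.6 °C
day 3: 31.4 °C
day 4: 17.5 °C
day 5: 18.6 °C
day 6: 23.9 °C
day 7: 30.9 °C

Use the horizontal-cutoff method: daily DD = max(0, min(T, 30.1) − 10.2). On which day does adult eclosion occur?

day 3

Daily DD above 10.2 °C (capped at 19.9): 14.1, 19.4, 19.9, 7.3, 8.4, 13.7, 19.9.
Cumulative: 14.1, 33.5, 53.4, 60.7, 69.1, 82.8, 102.7.
The total first reaches 37 DD on day 3.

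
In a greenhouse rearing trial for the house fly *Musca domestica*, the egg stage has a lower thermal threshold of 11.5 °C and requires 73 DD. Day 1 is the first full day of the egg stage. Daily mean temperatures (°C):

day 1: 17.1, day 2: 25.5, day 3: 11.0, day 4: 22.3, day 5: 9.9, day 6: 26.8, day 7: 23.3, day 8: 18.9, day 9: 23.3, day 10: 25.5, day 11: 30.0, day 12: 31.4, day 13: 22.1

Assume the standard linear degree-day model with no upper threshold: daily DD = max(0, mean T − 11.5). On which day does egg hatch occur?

Daily DD above 11.5 °C: 5.6, 14.0, 0.0, 10.8, 0.0, 15.3, 11.8, 7.4, 11.8, 14.0, 18.5, 19.9, 10.6.
Cumulative: 5.6, 19.6, 19.6, 30.4, 30.4, 45.7, 57.5, 64.9, 76.7, 90.7, 109.2, 129.1, 139.7.
The total first reaches 73 DD on day 9.

day 9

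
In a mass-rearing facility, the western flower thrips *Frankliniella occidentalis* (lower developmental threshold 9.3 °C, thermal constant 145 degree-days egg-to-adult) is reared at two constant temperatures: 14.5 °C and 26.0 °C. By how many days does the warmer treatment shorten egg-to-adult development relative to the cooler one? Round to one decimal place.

At 14.5 °C: 145 / (14.5 − 9.3) = 145 / 5.2 = 27.885 d.
At 26.0 °C: 145 / (26.0 − 9.3) = 145 / 16.7 = 8.683 d.
Difference = |27.885 − 8.683| = 19.202 ≈ 19.2 days.

19.2 days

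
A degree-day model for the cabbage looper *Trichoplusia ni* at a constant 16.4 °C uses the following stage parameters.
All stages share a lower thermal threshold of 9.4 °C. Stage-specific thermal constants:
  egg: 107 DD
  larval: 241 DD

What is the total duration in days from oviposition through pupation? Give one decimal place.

Daily accumulation at 16.4 °C = 16.4 − 9.4 = 7.0 DD/day.
Total K = 107 + 241 = 348 DD.
Total duration = 348 / 7.0 = 49.714 ≈ 49.7 days.

49.7 days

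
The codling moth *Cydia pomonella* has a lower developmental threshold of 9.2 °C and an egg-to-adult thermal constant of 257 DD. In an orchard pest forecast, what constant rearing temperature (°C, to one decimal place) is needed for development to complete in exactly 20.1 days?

Required daily accumulation = 257 / 20.1 = 12.786 DD/day.
T = T_base + 12.786 = 9.2 + 12.786 = 21.986 ≈ 22.0 °C.

22.0 °C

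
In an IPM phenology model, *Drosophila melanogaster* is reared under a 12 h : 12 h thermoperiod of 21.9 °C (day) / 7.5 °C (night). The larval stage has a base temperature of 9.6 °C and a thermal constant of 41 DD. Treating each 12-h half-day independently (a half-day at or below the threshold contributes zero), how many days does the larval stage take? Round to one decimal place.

Day half: max(0, 21.9 − 9.6) × 0.5 = 12.3 × 0.5 = 6.15 DD.
Night half: max(0, 7.5 − 9.6) × 0.5 = 0.0 × 0.5 = 0.00 DD.
Per 24 h: 6.15 DD/day.
Duration = 41 / 6.15 = 6.667 ≈ 6.7 days.

6.7 days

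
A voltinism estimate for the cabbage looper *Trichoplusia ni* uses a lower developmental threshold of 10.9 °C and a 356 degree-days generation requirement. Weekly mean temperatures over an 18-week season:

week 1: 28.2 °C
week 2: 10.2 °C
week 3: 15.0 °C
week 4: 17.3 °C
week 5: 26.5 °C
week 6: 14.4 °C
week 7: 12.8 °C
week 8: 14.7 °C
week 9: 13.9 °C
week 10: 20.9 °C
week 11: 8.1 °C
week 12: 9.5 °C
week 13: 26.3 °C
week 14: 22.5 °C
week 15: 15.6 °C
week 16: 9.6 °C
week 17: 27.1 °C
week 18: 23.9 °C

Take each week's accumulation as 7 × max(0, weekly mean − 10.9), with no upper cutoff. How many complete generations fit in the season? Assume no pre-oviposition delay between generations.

2 generations

Weekly DD (7 × max(0, T̄ − 10.9)): 121.1, 0.0, 28.7, 44.8, 109.2, 24.5, 13.3, 26.6, 21.0, 70.0, 0.0, 0.0, 107.8, 81.2, 32.9, 0.0, 113.4, 91.0.
Season total = 885.5 DD.
Complete generations = ⌊885.5 / 356⌋ = 2.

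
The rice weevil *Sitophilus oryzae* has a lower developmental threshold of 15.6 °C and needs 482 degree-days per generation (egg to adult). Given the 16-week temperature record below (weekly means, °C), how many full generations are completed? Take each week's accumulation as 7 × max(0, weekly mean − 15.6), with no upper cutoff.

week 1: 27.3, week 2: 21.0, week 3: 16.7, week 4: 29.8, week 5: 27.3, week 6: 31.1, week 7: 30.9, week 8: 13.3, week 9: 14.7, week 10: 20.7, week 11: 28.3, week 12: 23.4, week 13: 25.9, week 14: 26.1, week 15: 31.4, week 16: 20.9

2 generations

Weekly DD (7 × max(0, T̄ − 15.6)): 81.9, 37.8, 7.7, 99.4, 81.9, 108.5, 107.1, 0.0, 0.0, 35.7, 88.9, 54.6, 72.1, 73.5, 110.6, 37.1.
Season total = 996.8 DD.
Complete generations = ⌊996.8 / 482⌋ = 2.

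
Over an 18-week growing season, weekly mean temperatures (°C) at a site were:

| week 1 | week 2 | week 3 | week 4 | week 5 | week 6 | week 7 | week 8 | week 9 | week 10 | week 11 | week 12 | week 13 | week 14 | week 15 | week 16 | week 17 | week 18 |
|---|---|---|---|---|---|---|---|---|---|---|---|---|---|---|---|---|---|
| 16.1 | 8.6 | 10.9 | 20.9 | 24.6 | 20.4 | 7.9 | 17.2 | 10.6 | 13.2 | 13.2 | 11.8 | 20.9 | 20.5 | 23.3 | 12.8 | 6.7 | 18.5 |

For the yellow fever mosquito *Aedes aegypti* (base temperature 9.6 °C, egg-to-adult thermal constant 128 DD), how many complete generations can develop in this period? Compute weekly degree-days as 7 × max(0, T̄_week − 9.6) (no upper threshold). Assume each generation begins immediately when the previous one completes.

6 generations

Weekly DD (7 × max(0, T̄ − 9.6)): 45.5, 0.0, 9.1, 79.1, 105.0, 75.6, 0.0, 53.2, 7.0, 25.2, 25.2, 15.4, 79.1, 76.3, 95.9, 22.4, 0.0, 62.3.
Season total = 776.3 DD.
Complete generations = ⌊776.3 / 128⌋ = 6.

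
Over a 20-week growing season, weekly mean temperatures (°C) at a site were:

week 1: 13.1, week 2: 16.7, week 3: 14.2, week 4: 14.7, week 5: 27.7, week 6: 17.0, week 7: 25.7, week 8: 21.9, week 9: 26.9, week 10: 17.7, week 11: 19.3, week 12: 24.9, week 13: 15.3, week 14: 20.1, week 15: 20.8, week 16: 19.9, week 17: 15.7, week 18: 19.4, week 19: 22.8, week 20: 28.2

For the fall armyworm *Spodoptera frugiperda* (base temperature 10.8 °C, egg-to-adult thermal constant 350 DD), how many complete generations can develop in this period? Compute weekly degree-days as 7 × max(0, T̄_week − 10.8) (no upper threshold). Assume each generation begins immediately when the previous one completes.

3 generations

Weekly DD (7 × max(0, T̄ − 10.8)): 16.1, 41.3, 23.8, 27.3, 118.3, 43.4, 104.3, 77.7, 112.7, 48.3, 59.5, 98.7, 31.5, 65.1, 70.0, 63.7, 34.3, 60.2, 84.0, 121.8.
Season total = 1302.0 DD.
Complete generations = ⌊1302.0 / 350⌋ = 3.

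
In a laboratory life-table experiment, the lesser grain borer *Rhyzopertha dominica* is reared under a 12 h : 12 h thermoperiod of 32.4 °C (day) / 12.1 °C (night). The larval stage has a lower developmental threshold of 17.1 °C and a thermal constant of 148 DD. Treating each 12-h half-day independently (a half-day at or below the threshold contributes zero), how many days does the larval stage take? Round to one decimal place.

Day half: max(0, 32.4 − 17.1) × 0.5 = 15.3 × 0.5 = 7.65 DD.
Night half: max(0, 12.1 − 17.1) × 0.5 = 0.0 × 0.5 = 0.00 DD.
Per 24 h: 7.65 DD/day.
Duration = 148 / 7.65 = 19.346 ≈ 19.3 days.

19.3 days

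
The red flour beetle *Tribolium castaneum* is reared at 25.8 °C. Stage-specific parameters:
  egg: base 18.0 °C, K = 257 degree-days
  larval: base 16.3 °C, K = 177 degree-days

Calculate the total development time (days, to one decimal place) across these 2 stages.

51.6 days

egg: 257 / (25.8 − 18.0) = 257 / 7.8 = 32.949 d.
larval: 177 / (25.8 − 16.3) = 177 / 9.5 = 18.632 d.
Sum = 51.580 ≈ 51.6 days.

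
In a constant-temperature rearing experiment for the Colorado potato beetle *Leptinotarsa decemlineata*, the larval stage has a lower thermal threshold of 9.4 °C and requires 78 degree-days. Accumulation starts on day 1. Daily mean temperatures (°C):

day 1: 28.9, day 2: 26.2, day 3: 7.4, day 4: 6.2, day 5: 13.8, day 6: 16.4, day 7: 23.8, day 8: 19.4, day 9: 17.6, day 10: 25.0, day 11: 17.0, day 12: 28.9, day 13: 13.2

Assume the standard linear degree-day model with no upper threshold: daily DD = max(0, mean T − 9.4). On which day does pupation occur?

Daily DD above 9.4 °C: 19.5, 16.8, 0.0, 0.0, 4.4, 7.0, 14.4, 10.0, 8.2, 15.6, 7.6, 19.5, 3.8.
Cumulative: 19.5, 36.3, 36.3, 36.3, 40.7, 47.7, 62.1, 72.1, 80.3, 95.9, 103.5, 123.0, 126.8.
The total first reaches 78 DD on day 9.

day 9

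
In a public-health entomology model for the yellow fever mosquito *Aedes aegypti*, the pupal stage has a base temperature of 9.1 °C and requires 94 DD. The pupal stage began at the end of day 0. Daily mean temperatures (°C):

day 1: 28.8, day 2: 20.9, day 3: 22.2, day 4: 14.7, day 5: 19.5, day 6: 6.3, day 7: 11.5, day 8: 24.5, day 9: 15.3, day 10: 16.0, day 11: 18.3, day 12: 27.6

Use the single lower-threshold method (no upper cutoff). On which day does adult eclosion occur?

day 11

Daily DD above 9.1 °C: 19.7, 11.8, 13.1, 5.6, 10.4, 0.0, 2.4, 15.4, 6.2, 6.9, 9.2, 18.5.
Cumulative: 19.7, 31.5, 44.6, 50.2, 60.6, 60.6, 63.0, 78.4, 84.6, 91.5, 100.7, 119.2.
The total first reaches 94 DD on day 11.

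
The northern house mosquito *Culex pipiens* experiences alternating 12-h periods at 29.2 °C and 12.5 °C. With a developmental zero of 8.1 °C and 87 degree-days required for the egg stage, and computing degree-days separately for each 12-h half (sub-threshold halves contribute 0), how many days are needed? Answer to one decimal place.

Day half: max(0, 29.2 − 8.1) × 0.5 = 21.1 × 0.5 = 10.55 DD.
Night half: max(0, 12.5 − 8.1) × 0.5 = 4.4 × 0.5 = 2.20 DD.
Per 24 h: 12.75 DD/day.
Duration = 87 / 12.75 = 6.824 ≈ 6.8 days.

6.8 days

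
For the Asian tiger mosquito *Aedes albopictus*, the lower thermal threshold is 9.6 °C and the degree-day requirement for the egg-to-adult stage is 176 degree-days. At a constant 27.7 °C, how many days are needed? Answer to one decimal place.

Daily accumulation = 27.7 − 9.6 = 18.1 DD/day.
Duration = 176 / 18.1 = 9.724 ≈ 9.7 days.

9.7 days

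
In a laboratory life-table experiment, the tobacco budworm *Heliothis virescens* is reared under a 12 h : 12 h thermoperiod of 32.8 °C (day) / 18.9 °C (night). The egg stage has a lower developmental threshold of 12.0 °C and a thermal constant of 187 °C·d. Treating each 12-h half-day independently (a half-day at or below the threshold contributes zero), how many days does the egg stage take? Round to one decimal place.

Day half: max(0, 32.8 − 12.0) × 0.5 = 20.8 × 0.5 = 10.40 DD.
Night half: max(0, 18.9 − 12.0) × 0.5 = 6.9 × 0.5 = 3.45 DD.
Per 24 h: 13.85 DD/day.
Duration = 187 / 13.85 = 13.502 ≈ 13.5 days.

13.5 days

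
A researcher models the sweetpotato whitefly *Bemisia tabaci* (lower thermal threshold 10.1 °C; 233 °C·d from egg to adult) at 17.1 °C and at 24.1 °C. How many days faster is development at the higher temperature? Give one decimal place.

At 17.1 °C: 233 / (17.1 − 10.1) = 233 / 7.0 = 33.286 d.
At 24.1 °C: 233 / (24.1 − 10.1) = 233 / 14.0 = 16.643 d.
Difference = |33.286 − 16.643| = 16.643 ≈ 16.6 days.

16.6 days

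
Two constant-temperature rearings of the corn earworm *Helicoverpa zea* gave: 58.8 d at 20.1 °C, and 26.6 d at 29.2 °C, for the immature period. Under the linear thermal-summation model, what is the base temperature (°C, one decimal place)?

12.6 °C

Under the model K = D·(T − T_b), so D₁·(T₁ − T_b) = D₂·(T₂ − T_b).
58.8·(20.1 − T_b) = 26.6·(29.2 − T_b)
T_b = (58.8·20.1 − 26.6·29.2) / (58.8 − 26.6) = 405.16 / 32.2 = 12.583 °C ≈ 12.6 °C.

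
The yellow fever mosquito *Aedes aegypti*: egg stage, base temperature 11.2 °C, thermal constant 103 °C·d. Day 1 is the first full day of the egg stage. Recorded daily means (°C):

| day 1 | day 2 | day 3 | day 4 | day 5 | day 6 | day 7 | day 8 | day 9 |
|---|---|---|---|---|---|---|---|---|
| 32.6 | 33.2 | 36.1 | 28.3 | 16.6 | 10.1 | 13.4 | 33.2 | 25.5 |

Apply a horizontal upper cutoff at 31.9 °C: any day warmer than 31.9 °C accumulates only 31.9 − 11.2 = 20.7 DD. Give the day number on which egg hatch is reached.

day 8

Daily DD above 11.2 °C (capped at 20.7): 20.7, 20.7, 20.7, 17.1, 5.4, 0.0, 2.2, 20.7, 14.3.
Cumulative: 20.7, 41.4, 62.1, 79.2, 84.6, 84.6, 86.8, 107.5, 121.8.
The total first reaches 103 DD on day 8.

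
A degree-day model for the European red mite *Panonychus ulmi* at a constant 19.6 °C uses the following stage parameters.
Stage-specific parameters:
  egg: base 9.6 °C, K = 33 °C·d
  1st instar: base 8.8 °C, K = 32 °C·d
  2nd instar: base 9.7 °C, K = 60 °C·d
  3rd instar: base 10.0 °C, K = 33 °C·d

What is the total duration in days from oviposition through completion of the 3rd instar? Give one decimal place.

15.8 days

egg: 33 / (19.6 − 9.6) = 33 / 10.0 = 3.300 d.
1st instar: 32 / (19.6 − 8.8) = 32 / 10.8 = 2.963 d.
2nd instar: 60 / (19.6 − 9.7) = 60 / 9.9 = 6.061 d.
3rd instar: 33 / (19.6 − 10.0) = 33 / 9.6 = 3.437 d.
Sum = 15.761 ≈ 15.8 days.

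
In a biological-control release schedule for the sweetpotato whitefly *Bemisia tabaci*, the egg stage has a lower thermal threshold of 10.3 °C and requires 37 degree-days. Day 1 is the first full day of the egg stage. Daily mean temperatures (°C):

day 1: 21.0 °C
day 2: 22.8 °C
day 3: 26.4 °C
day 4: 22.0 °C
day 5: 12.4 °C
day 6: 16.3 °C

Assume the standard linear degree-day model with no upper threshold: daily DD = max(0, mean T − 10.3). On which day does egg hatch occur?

Daily DD above 10.3 °C: 10.7, 12.5, 16.1, 11.7, 2.1, 6.0.
Cumulative: 10.7, 23.2, 39.3, 51.0, 53.1, 59.1.
The total first reaches 37 DD on day 3.

day 3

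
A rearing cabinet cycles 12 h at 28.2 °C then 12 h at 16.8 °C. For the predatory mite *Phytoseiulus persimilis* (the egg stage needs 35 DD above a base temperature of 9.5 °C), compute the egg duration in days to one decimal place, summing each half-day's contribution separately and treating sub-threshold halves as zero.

Day half: max(0, 28.2 − 9.5) × 0.5 = 18.7 × 0.5 = 9.35 DD.
Night half: max(0, 16.8 − 9.5) × 0.5 = 7.3 × 0.5 = 3.65 DD.
Per 24 h: 13.00 DD/day.
Duration = 35 / 13.00 = 2.692 ≈ 2.7 days.

2.7 days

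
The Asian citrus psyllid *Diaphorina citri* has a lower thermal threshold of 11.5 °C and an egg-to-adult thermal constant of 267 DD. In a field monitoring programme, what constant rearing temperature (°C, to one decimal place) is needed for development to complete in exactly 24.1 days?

22.6 °C

Required daily accumulation = 267 / 24.1 = 11.079 DD/day.
T = T_base + 11.079 = 11.5 + 11.079 = 22.579 ≈ 22.6 °C.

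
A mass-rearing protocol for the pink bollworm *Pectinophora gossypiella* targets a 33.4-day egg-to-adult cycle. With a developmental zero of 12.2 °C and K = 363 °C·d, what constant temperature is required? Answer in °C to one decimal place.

23.1 °C

Required daily accumulation = 363 / 33.4 = 10.868 DD/day.
T = T_base + 10.868 = 12.2 + 10.868 = 23.068 ≈ 23.1 °C.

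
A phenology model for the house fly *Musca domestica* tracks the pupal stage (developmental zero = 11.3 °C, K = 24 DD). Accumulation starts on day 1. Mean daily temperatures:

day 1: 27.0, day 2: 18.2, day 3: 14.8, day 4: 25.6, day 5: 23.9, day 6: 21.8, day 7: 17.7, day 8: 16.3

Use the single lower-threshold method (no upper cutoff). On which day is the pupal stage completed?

Daily DD above 11.3 °C: 15.7, 6.9, 3.5, 14.3, 12.6, 10.5, 6.4, 5.0.
Cumulative: 15.7, 22.6, 26.1, 40.4, 53.0, 63.5, 69.9, 74.9.
The total first reaches 24 DD on day 3.

day 3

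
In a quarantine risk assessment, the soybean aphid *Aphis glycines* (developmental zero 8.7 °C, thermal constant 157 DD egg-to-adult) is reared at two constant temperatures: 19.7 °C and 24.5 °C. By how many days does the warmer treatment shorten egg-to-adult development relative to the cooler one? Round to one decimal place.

At 19.7 °C: 157 / (19.7 − 8.7) = 157 / 11.0 = 14.273 d.
At 24.5 °C: 157 / (24.5 − 8.7) = 157 / 15.8 = 9.937 d.
Difference = |14.273 − 9.937| = 4.336 ≈ 4.3 days.

4.3 days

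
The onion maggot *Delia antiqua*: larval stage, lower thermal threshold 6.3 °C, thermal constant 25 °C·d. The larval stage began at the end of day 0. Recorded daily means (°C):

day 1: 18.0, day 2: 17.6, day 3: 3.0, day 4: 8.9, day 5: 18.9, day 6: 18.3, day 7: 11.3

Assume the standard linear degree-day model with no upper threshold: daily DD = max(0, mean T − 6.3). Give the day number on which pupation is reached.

Daily DD above 6.3 °C: 11.7, 11.3, 0.0, 2.6, 12.6, 12.0, 5.0.
Cumulative: 11.7, 23.0, 23.0, 25.6, 38.2, 50.2, 55.2.
The total first reaches 25 DD on day 4.

day 4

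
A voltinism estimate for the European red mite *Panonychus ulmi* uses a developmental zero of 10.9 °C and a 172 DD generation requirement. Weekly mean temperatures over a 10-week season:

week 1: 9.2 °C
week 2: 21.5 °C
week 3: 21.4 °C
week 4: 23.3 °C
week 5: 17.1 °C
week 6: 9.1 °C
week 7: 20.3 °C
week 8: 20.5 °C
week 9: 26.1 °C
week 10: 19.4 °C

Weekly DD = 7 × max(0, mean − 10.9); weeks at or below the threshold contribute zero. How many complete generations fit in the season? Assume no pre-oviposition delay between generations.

3 generations

Weekly DD (7 × max(0, T̄ − 10.9)): 0.0, 74.2, 73.5, 86.8, 43.4, 0.0, 65.8, 67.2, 106.4, 59.5.
Season total = 576.8 DD.
Complete generations = ⌊576.8 / 172⌋ = 3.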